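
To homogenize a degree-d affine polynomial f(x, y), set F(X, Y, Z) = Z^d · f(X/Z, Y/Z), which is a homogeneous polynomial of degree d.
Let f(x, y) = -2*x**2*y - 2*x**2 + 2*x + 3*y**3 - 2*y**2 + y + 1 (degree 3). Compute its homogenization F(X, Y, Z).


F(X, Y, Z) = -2*X**2*Y - 2*X**2*Z + 2*X*Z**2 + 3*Y**3 - 2*Y**2*Z + Y*Z**2 + Z**3

deg(f) = 3.
Substitute x = X/Z, y = Y/Z into f, then multiply by Z^3.
  monomial -2·x^2·y^1 ↦ -2·X^2·Y^1·Z^0.
  monomial -2·x^2·y^0 ↦ -2·X^2·Y^0·Z^1.
  monomial 2·x^1·y^0 ↦ 2·X^1·Y^0·Z^2.
  monomial 3·x^0·y^3 ↦ 3·X^0·Y^3·Z^0.
  monomial -2·x^0·y^2 ↦ -2·X^0·Y^2·Z^1.
  monomial 1·x^0·y^1 ↦ 1·X^0·Y^1·Z^2.
  monomial 1·x^0·y^0 ↦ 1·X^0·Y^0·Z^3.
Collecting: F(X, Y, Z) = -2*X**2*Y - 2*X**2*Z + 2*X*Z**2 + 3*Y**3 - 2*Y**2*Z + Y*Z**2 + Z**3.


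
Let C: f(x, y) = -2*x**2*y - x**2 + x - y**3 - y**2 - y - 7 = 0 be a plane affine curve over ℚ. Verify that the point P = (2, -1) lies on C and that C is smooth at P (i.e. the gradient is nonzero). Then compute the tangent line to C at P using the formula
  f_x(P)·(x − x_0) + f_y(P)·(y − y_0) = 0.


Tangent line at P: 5*x - 10*y - 20 = 0.

Step 1: f(2, -1) = 0, so P lies on C.
Step 2: partial derivatives
  f_x(x, y) = -4*x*y - 2*x + 1, f_y(x, y) = -2*x**2 - 3*y**2 - 2*y - 1.
  f_x(P) = 5, f_y(P) = -10 (gradient nonzero, so P is smooth).
Step 3: tangent line at P: 5·(x − 2) + -10·(y − -1) = 0.
Expanding: 5*x - 10*y - 20 = 0.


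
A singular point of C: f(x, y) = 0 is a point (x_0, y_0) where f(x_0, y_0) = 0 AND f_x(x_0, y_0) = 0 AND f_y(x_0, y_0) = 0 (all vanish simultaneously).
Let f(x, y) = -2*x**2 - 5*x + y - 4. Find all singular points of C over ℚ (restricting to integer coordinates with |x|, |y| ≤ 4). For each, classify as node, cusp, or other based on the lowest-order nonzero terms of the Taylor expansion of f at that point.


No singular points in the scanned grid; C is smooth there.

Compute partial derivatives:
  f_x = -4*x - 5.
  f_y = 1.
f_y = 1 is a nonzero constant, so f_y never vanishes: no point (x, y) can satisfy f = f_x = f_y = 0. In particular no (x, y) ∈ {−4, ..., 4}² is singular; the curve is smooth.


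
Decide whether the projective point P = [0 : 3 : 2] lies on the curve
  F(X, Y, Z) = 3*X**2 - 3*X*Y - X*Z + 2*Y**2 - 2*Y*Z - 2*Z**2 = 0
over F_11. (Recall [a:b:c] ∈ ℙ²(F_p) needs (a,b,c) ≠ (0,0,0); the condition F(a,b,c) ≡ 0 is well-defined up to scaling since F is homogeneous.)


F(0,3,2) ≡ 9 (mod 11); P is NOT on the curve.

Evaluate F(0, 3, 2) term-by-term (mod 11).
  3*X**2 ↦ 3·0·1·1 = 0
  -3*X*Y ↦ -3·0·3·1 = 0
  -X*Z ↦ -1·0·1·2 = 0
  2*Y**2 ↦ 2·1·9·1 = 18
  -2*Y*Z ↦ -2·1·3·2 = -12
  -2*Z**2 ↦ -2·1·1·4 = -8
Sum: F(0, 3, 2) = (0) + (0) + (0) + (18) + (-12) + (-8) = -2.
Reducing mod 11: -2 ≡ 9 (mod 11).
Since F(a, b, c) ≡ 9 ≠ 0 (mod 11), P does NOT lie on the curve.


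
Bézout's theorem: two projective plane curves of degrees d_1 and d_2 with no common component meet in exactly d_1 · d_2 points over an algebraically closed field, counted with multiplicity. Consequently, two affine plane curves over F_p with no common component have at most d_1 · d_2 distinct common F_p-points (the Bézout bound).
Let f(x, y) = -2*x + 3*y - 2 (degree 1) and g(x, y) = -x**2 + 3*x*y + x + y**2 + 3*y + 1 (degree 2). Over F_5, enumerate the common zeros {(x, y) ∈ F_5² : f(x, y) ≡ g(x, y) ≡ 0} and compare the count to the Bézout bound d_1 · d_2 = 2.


Common zeros: ∅; count = 0; Bézout bound = 2.

deg(f) = 1, deg(g) = 2, so Bézout bound = 2.
Scan x ∈ F_5. For each x, list the y ∈ F_5 with f(x, y) ≡ 0 and those with g(x, y) ≡ 0 (mod 5); the common zeros in that column are the intersection.
  x = 0: f ≡ 0 at y ∈ {4}; g ≡ 0 at y ∈ {1}; common: ∅.
  x = 1: f ≡ 0 at y ∈ {3}; g ≡ 0 at y ∈ ∅; common: ∅.
  x = 2: f ≡ 0 at y ∈ {2}; g ≡ 0 at y ∈ {3}; common: ∅.
  x = 3: f ≡ 0 at y ∈ {1}; g ≡ 0 at y ∈ {0, 3}; common: ∅.
  x = 4: f ≡ 0 at y ∈ {0}; g ≡ 0 at y ∈ {1, 4}; common: ∅.
Collecting: common zeros = ∅, so the count is 0.
Comparison with the Bézout bound: 0 ≤ 2 = deg(f)·deg(g), as expected for curves with no common component (the affine F_5-count falls short of the bound because intersections may lie at infinity, over extension fields, or carry multiplicity).


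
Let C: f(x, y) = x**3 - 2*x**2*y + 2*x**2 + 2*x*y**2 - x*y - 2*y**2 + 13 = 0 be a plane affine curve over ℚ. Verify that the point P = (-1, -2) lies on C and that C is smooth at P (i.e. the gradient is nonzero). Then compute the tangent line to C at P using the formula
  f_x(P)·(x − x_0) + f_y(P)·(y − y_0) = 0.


Tangent line at P: x + 15*y + 31 = 0.

Step 1: f(-1, -2) = 0, so P lies on C.
Step 2: partial derivatives
  f_x(x, y) = 3*x**2 - 4*x*y + 4*x + 2*y**2 - y, f_y(x, y) = -2*x**2 + 4*x*y - x - 4*y.
  f_x(P) = 1, f_y(P) = 15 (gradient nonzero, so P is smooth).
Step 3: tangent line at P: 1·(x − -1) + 15·(y − -2) = 0.
Expanding: x + 15*y + 31 = 0.


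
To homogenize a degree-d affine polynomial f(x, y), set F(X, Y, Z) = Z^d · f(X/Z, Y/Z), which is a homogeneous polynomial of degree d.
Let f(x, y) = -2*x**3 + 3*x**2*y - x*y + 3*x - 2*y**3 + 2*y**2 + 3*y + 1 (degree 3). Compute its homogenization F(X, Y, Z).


F(X, Y, Z) = -2*X**3 + 3*X**2*Y - X*Y*Z + 3*X*Z**2 - 2*Y**3 + 2*Y**2*Z + 3*Y*Z**2 + Z**3

deg(f) = 3.
Substitute x = X/Z, y = Y/Z into f, then multiply by Z^3.
  monomial -2·x^3·y^0 ↦ -2·X^3·Y^0·Z^0.
  monomial 3·x^2·y^1 ↦ 3·X^2·Y^1·Z^0.
  monomial -1·x^1·y^1 ↦ -1·X^1·Y^1·Z^1.
  monomial 3·x^1·y^0 ↦ 3·X^1·Y^0·Z^2.
  monomial -2·x^0·y^3 ↦ -2·X^0·Y^3·Z^0.
  monomial 2·x^0·y^2 ↦ 2·X^0·Y^2·Z^1.
  monomial 3·x^0·y^1 ↦ 3·X^0·Y^1·Z^2.
  monomial 1·x^0·y^0 ↦ 1·X^0·Y^0·Z^3.
Collecting: F(X, Y, Z) = -2*X**3 + 3*X**2*Y - X*Y*Z + 3*X*Z**2 - 2*Y**3 + 2*Y**2*Z + 3*Y*Z**2 + Z**3.


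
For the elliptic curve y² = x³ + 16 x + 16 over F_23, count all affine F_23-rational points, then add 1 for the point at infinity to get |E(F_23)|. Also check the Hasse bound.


Affine points = {(0, 4), (0, 19), (4, 11), (4, 12), (6, 11), (6, 12), (8, 9), (8, 14), (10, 7), (10, 16), (12, 2), (12, 21), (13, 11), (13, 12), (17, 7), (17, 16), (18, 8), (18, 15), (19, 7), (19, 16)}; affine count = 20; |E(F_23)| = 21.

Discriminant check: Δ ∝ 4a³ + 27b² = 4·16³ + 27·16² = 4·4096 + 27·256 ≡ 20 (mod 23). Nonzero ⇒ E is nonsingular.
For each x ∈ F_23, compute rhs = x³ + 16·x + 16 mod 23, then count y ∈ F_23 with y² ≡ rhs.
  x = 0: rhs = 16, matching y values: 4, 19 (2 points).
  x = 1: rhs = 10, matching y values: none (0 points).
  x = 2: rhs = 10, matching y values: none (0 points).
  x = 3: rhs = 22, matching y values: none (0 points).
  x = 4: rhs = 6, matching y values: 11, 12 (2 points).
  x = 5: rhs = 14, matching y values: none (0 points).
  x = 6: rhs = 6, matching y values: 11, 12 (2 points).
  x = 7: rhs = 11, matching y values: none (0 points).
  x = 8: rhs = 12, matching y values: 9, 14 (2 points).
  x = 9: rhs = 15, matching y values: none (0 points).
  x = 10: rhs = 3, matching y values: 7, 16 (2 points).
  x = 11: rhs = 5, matching y values: none (0 points).
  x = 12: rhs = 4, matching y values: 2, 21 (2 points).
  x = 13: rhs = 6, matching y values: 11, 12 (2 points).
  x = 14: rhs = 17, matching y values: none (0 points).
  x = 15: rhs = 20, matching y values: none (0 points).
  x = 16: rhs = 21, matching y values: none (0 points).
  x = 17: rhs = 3, matching y values: 7, 16 (2 points).
  x = 18: rhs = 18, matching y values: 8, 15 (2 points).
  x = 19: rhs = 3, matching y values: 7, 16 (2 points).
  x = 20: rhs = 10, matching y values: none (0 points).
  x = 21: rhs = 22, matching y values: none (0 points).
  x = 22: rhs = 22, matching y values: none (0 points).
Total affine count: 20.
Full point count |E(F_23)| = 20 + 1 = 21.
Hasse bound: |21 − (23+1)| = |-3| = 3 ≤ 2√23 ≈ 9.5917 ✓.


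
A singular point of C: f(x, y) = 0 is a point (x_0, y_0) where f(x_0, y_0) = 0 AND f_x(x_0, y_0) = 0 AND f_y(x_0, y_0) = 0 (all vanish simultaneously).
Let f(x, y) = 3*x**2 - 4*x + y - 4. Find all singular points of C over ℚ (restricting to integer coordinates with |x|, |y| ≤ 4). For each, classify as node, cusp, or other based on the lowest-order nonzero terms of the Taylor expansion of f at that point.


No singular points in the scanned grid; C is smooth there.

Compute partial derivatives:
  f_x = 6*x - 4.
  f_y = 1.
f_y = 1 is a nonzero constant, so f_y never vanishes: no point (x, y) can satisfy f = f_x = f_y = 0. In particular no (x, y) ∈ {−4, ..., 4}² is singular; the curve is smooth.


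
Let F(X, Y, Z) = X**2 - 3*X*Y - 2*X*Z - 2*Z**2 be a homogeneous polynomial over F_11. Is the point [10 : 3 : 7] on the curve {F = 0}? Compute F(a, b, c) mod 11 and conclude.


F(10,3,7) ≡ 3 (mod 11); P is NOT on the curve.

Evaluate F(10, 3, 7) term-by-term (mod 11).
  X**2 ↦ 1·100·1·1 = 100
  -3*X*Y ↦ -3·10·3·1 = -90
  -2*X*Z ↦ -2·10·1·7 = -140
  -2*Z**2 ↦ -2·1·1·49 = -98
Sum: F(10, 3, 7) = (100) + (-90) + (-140) + (-98) = -228.
Reducing mod 11: -228 ≡ 3 (mod 11).
Since F(a, b, c) ≡ 3 ≠ 0 (mod 11), P does NOT lie on the curve.


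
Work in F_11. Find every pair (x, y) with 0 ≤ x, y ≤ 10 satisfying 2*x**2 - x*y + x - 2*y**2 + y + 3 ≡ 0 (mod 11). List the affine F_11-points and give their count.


Affine F_11-points: {(0, 7), (0, 10), (1, 5), (1, 6), (3, 3), (3, 7), (7, 2), (7, 6), (9, 3), (9, 4), (10, 2), (10, 10)}; count = 12.

For each of the 121 pairs (x, y) ∈ F_11², evaluate f(x, y) mod 11. Record the zeros.
  x = 0: [0↦3, 1↦2, 2↦8, 3↦10, 4↦8, 5↦2, 6↦3, 7↦0, 8↦4, 9↦4, 10↦0]  zeros at y ∈ {7, 10}
  x = 1: [0↦6, 1↦4, 2↦9, 3↦10, 4↦7, 5↦0, 6↦0, 7↦7, 8↦10, 9↦9, 10↦4]  zeros at y ∈ {5, 6}
  x = 2: [0↦2, 1↦10, 2↦3, 3↦3, 4↦10, 5↦2, 6↦1, 7↦7, 8↦9, 9↦7, 10↦1]  zeros at y ∈ ∅
  x = 3: [0↦2, 1↦9, 2↦1, 3↦0, 4↦6, 5↦8, 6↦6, 7↦0, 8↦1, 9↦9, 10↦2]  zeros at y ∈ {3, 7}
  x = 4: [0↦6, 1↦1, 2↦3, 3↦1, 4↦6, 5↦7, 6↦4, 7↦8, 8↦8, 9↦4, 10↦7]  zeros at y ∈ ∅
  x = 5: [0↦3, 1↦8, 2↦9, 3↦6, 4↦10, 5↦10, 6↦6, 7↦9, 8↦8, 9↦3, 10↦5]  zeros at y ∈ ∅
  x = 6: [0↦4, 1↦8, 2↦8, 3↦4, 4↦7, 5↦6, 6↦1, 7↦3, 8↦1, 9↦6, 10↦7]  zeros at y ∈ ∅
  x = 7: [0↦9, 1↦1, 2↦0, 3↦6, 4↦8, 5↦6, 6↦0, 7↦1, 8↦9, 9↦2, 10↦2]  zeros at y ∈ {2, 6}
  x = 8: [0↦7, 1↦9, 2↦7, 3↦1, 4↦2, 5↦10, 6↦3, 7↦3, 8↦10, 9↦2, 10↦1]  zeros at y ∈ ∅
  x = 9: [0↦9, 1↦10, 2↦7, 3↦0, 4↦0, 5↦7, 6↦10, 7↦9, 8↦4, 9↦6, 10↦4]  zeros at y ∈ {3, 4}
  x = 10: [0↦4, 1↦4, 2↦0, 3↦3, 4↦2, 5↦8, 6↦10, 7↦8, 8↦2, 9↦3, 10↦0]  zeros at y ∈ {2, 10}
Collecting zeros: affine points = {(0, 7), (0, 10), (1, 5), (1, 6), (3, 3), (3, 7), (7, 2), (7, 6), (9, 3), (9, 4), (10, 2), (10, 10)}.
Total count |C(F_11)_aff| = 12.


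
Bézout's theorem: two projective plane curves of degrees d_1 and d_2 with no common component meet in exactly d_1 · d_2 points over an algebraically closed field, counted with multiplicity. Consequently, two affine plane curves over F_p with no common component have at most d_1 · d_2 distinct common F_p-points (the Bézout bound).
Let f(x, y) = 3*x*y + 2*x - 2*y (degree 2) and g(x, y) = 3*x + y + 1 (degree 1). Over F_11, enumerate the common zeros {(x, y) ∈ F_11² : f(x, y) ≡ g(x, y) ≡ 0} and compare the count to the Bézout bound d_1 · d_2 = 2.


Common zeros: {(5, 6), (9, 5)}; count = 2; Bézout bound = 2.

deg(f) = 2, deg(g) = 1, so Bézout bound = 2.
Scan x ∈ F_11. For each x, list the y ∈ F_11 with f(x, y) ≡ 0 and those with g(x, y) ≡ 0 (mod 11); the common zeros in that column are the intersection.
  x = 0: f ≡ 0 at y ∈ {0}; g ≡ 0 at y ∈ {10}; common: ∅.
  x = 1: f ≡ 0 at y ∈ {9}; g ≡ 0 at y ∈ {7}; common: ∅.
  x = 2: f ≡ 0 at y ∈ {10}; g ≡ 0 at y ∈ {4}; common: ∅.
  x = 3: f ≡ 0 at y ∈ {7}; g ≡ 0 at y ∈ {1}; common: ∅.
  x = 4: f ≡ 0 at y ∈ {8}; g ≡ 0 at y ∈ {9}; common: ∅.
  x = 5: f ≡ 0 at y ∈ {6}; g ≡ 0 at y ∈ {6}; common: {6}.
  x = 6: f ≡ 0 at y ∈ {2}; g ≡ 0 at y ∈ {3}; common: ∅.
  x = 7: f ≡ 0 at y ∈ {1}; g ≡ 0 at y ∈ {0}; common: ∅.
  x = 8: f ≡ 0 at y ∈ ∅; g ≡ 0 at y ∈ {8}; common: ∅.
  x = 9: f ≡ 0 at y ∈ {5}; g ≡ 0 at y ∈ {5}; common: {5}.
  x = 10: f ≡ 0 at y ∈ {4}; g ≡ 0 at y ∈ {2}; common: ∅.
Collecting: common zeros = {(5, 6), (9, 5)}, so the count is 2.
Comparison with the Bézout bound: 2 ≤ 2 = deg(f)·deg(g), as expected for curves with no common component (the bound is attained).


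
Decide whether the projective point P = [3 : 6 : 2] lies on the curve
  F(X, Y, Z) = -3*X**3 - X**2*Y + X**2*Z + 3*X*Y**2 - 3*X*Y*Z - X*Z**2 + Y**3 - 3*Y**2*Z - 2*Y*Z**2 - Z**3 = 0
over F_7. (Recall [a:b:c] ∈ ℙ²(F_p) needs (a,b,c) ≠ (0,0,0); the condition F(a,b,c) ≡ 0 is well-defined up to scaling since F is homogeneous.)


F(3,6,2) ≡ 3 (mod 7); P is NOT on the curve.

Evaluate F(3, 6, 2) term-by-term (mod 7).
  -3*X**3 ↦ -3·27·1·1 = -81
  -X**2*Y ↦ -1·9·6·1 = -54
  X**2*Z ↦ 1·9·1·2 = 18
  3*X*Y**2 ↦ 3·3·36·1 = 324
  -3*X*Y*Z ↦ -3·3·6·2 = -108
  -X*Z**2 ↦ -1·3·1·4 = -12
  Y**3 ↦ 1·1·216·1 = 216
  -3*Y**2*Z ↦ -3·1·36·2 = -216
  -2*Y*Z**2 ↦ -2·1·6·4 = -48
  -Z**3 ↦ -1·1·1·8 = -8
Sum: F(3, 6, 2) = (-81) + (-54) + (18) + (324) + (-108) + (-12) + (216) + (-216) + (-48) + (-8) = 31.
Reducing mod 7: 31 ≡ 3 (mod 7).
Since F(a, b, c) ≡ 3 ≠ 0 (mod 7), P does NOT lie on the curve.


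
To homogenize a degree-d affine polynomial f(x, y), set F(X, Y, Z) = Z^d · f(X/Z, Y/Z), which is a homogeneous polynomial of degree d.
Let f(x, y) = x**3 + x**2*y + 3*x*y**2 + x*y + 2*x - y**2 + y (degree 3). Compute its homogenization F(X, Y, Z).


F(X, Y, Z) = X**3 + X**2*Y + 3*X*Y**2 + X*Y*Z + 2*X*Z**2 - Y**2*Z + Y*Z**2

deg(f) = 3.
Substitute x = X/Z, y = Y/Z into f, then multiply by Z^3.
  monomial 1·x^3·y^0 ↦ 1·X^3·Y^0·Z^0.
  monomial 1·x^2·y^1 ↦ 1·X^2·Y^1·Z^0.
  monomial 3·x^1·y^2 ↦ 3·X^1·Y^2·Z^0.
  monomial 1·x^1·y^1 ↦ 1·X^1·Y^1·Z^1.
  monomial 2·x^1·y^0 ↦ 2·X^1·Y^0·Z^2.
  monomial -1·x^0·y^2 ↦ -1·X^0·Y^2·Z^1.
  monomial 1·x^0·y^1 ↦ 1·X^0·Y^1·Z^2.
Collecting: F(X, Y, Z) = X**3 + X**2*Y + 3*X*Y**2 + X*Y*Z + 2*X*Z**2 - Y**2*Z + Y*Z**2.


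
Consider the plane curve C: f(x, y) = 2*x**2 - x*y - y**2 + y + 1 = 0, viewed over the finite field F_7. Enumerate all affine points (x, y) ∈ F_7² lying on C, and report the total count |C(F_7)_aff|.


Affine F_7-points: {(2, 1), (2, 5), (4, 5), (4, 6), (6, 3), (6, 6)}; count = 6.

For each of the 49 pairs (x, y) ∈ F_7², evaluate f(x, y) mod 7. Record the zeros.
  x = 0: [0↦1, 1↦1, 2↦6, 3↦2, 4↦3, 5↦2, 6↦6]  zeros at y ∈ ∅
  x = 1: [0↦3, 1↦2, 2↦6, 3↦1, 4↦1, 5↦6, 6↦2]  zeros at y ∈ ∅
  x = 2: [0↦2, 1↦0, 2↦3, 3↦4, 4↦3, 5↦0, 6↦2]  zeros at y ∈ {1, 5}
  x = 3: [0↦5, 1↦2, 2↦4, 3↦4, 4↦2, 5↦5, 6↦6]  zeros at y ∈ ∅
  x = 4: [0↦5, 1↦1, 2↦2, 3↦1, 4↦5, 5↦0, 6↦0]  zeros at y ∈ {5, 6}
  x = 5: [0↦2, 1↦4, 2↦4, 3↦2, 4↦5, 5↦6, 6↦5]  zeros at y ∈ ∅
  x = 6: [0↦3, 1↦4, 2↦3, 3↦0, 4↦2, 5↦2, 6↦0]  zeros at y ∈ {3, 6}
Collecting zeros: affine points = {(2, 1), (2, 5), (4, 5), (4, 6), (6, 3), (6, 6)}.
Total count |C(F_7)_aff| = 6.


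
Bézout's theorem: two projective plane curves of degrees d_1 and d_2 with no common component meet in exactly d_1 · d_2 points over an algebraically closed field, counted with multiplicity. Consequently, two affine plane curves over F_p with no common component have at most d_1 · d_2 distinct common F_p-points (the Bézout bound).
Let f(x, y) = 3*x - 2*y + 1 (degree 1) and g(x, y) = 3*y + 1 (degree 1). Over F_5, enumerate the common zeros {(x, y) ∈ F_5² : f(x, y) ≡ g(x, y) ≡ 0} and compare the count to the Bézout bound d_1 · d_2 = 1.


Common zeros: {(0, 3)}; count = 1; Bézout bound = 1.

deg(f) = 1, deg(g) = 1, so Bézout bound = 1.
Scan x ∈ F_5. For each x, list the y ∈ F_5 with f(x, y) ≡ 0 and those with g(x, y) ≡ 0 (mod 5); the common zeros in that column are the intersection.
  x = 0: f ≡ 0 at y ∈ {3}; g ≡ 0 at y ∈ {3}; common: {3}.
  x = 1: f ≡ 0 at y ∈ {2}; g ≡ 0 at y ∈ {3}; common: ∅.
  x = 2: f ≡ 0 at y ∈ {1}; g ≡ 0 at y ∈ {3}; common: ∅.
  x = 3: f ≡ 0 at y ∈ {0}; g ≡ 0 at y ∈ {3}; common: ∅.
  x = 4: f ≡ 0 at y ∈ {4}; g ≡ 0 at y ∈ {3}; common: ∅.
Collecting: common zeros = {(0, 3)}, so the count is 1.
Comparison with the Bézout bound: 1 ≤ 1 = deg(f)·deg(g), as expected for curves with no common component (the bound is attained).


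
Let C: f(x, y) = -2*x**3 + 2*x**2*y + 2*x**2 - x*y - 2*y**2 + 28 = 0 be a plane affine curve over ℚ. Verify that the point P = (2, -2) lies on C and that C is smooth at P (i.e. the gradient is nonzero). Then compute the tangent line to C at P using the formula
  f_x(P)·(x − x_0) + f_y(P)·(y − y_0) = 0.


Tangent line at P: -30*x + 14*y + 88 = 0.

Step 1: f(2, -2) = 0, so P lies on C.
Step 2: partial derivatives
  f_x(x, y) = -6*x**2 + 4*x*y + 4*x - y, f_y(x, y) = 2*x**2 - x - 4*y.
  f_x(P) = -30, f_y(P) = 14 (gradient nonzero, so P is smooth).
Step 3: tangent line at P: -30·(x − 2) + 14·(y − -2) = 0.
Expanding: -30*x + 14*y + 88 = 0.


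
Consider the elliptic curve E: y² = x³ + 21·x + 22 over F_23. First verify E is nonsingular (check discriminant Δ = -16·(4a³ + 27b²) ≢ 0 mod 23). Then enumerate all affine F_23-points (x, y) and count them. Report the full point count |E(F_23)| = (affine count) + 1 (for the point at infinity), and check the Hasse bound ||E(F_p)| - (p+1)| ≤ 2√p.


Affine points = {(2, 7), (2, 16), (4, 3), (4, 20), (7, 11), (7, 12), (8, 9), (8, 14), (10, 6), (10, 17), (12, 1), (12, 22), (13, 10), (13, 13), (14, 1), (14, 22), (15, 3), (15, 20), (17, 5), (17, 18), (19, 9), (19, 14), (20, 1), (20, 22), (21, 8), (21, 15), (22, 0)}; affine count = 27; |E(F_23)| = 28.

Discriminant check: Δ ∝ 4a³ + 27b² = 4·21³ + 27·22² = 4·9261 + 27·484 ≡ 18 (mod 23). Nonzero ⇒ E is nonsingular.
For each x ∈ F_23, compute rhs = x³ + 21·x + 22 mod 23, then count y ∈ F_23 with y² ≡ rhs.
  x = 0: rhs = 22, matching y values: none (0 points).
  x = 1: rhs = 21, matching y values: none (0 points).
  x = 2: rhs = 3, matching y values: 7, 16 (2 points).
  x = 3: rhs = 20, matching y values: none (0 points).
  x = 4: rhs = 9, matching y values: 3, 20 (2 points).
  x = 5: rhs = 22, matching y values: none (0 points).
  x = 6: rhs = 19, matching y values: none (0 points).
  x = 7: rhs = 6, matching y values: 11, 12 (2 points).
  x = 8: rhs = 12, matching y values: 9, 14 (2 points).
  x = 9: rhs = 20, matching y values: none (0 points).
  x = 10: rhs = 13, matching y values: 6, 17 (2 points).
  x = 11: rhs = 20, matching y values: none (0 points).
  x = 12: rhs = 1, matching y values: 1, 22 (2 points).
  x = 13: rhs = 8, matching y values: 10, 13 (2 points).
  x = 14: rhs = 1, matching y values: 1, 22 (2 points).
  x = 15: rhs = 9, matching y values: 3, 20 (2 points).
  x = 16: rhs = 15, matching y values: none (0 points).
  x = 17: rhs = 2, matching y values: 5, 18 (2 points).
  x = 18: rhs = 22, matching y values: none (0 points).
  x = 19: rhs = 12, matching y values: 9, 14 (2 points).
  x = 20: rhs = 1, matching y values: 1, 22 (2 points).
  x = 21: rhs = 18, matching y values: 8, 15 (2 points).
  x = 22: rhs = 0, matching y values: 0 (1 points).
Total affine count: 27.
Full point count |E(F_23)| = 27 + 1 = 28.
Hasse bound: |28 − (23+1)| = |4| = 4 ≤ 2√23 ≈ 9.5917 ✓.


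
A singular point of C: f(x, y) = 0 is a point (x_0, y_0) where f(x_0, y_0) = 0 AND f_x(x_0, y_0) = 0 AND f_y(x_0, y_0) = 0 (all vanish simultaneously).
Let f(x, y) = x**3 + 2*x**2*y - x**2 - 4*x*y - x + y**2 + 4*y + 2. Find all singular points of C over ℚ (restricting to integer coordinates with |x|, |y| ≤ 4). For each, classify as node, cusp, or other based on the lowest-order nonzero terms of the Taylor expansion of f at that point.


Singular points: {(1, -1)}; classification: cusp.

Compute partial derivatives:
  f_x = 3*x**2 + 4*x*y - 2*x - 4*y - 1.
  f_y = 2*x**2 - 4*x + 2*y + 4.
Scan x_0 ∈ {−4, ..., 4}. For each x_0, f_y(x_0, y) is a polynomial in y; find its integer roots y ∈ {−4, ..., 4}, then test f_x and f at those candidates.
  x = -4: f_y(-4, y) = 2*y + 52; no integer root y with |y| ≤ 4.
  x = -3: f_y(-3, y) = 2*y + 34; no integer root y with |y| ≤ 4.
  x = -2: f_y(-2, y) = 2*y + 20; no integer root y with |y| ≤ 4.
  x = -1: f_y(-1, y) = 2*y + 10; no integer root y with |y| ≤ 4.
  x = 0: f_y(0, y) = 2*y + 4; vanishes at y ∈ {-2}. (0, -2): f_x = 7 ≠ 0.
  x = 1: f_y(1, y) = 2*y + 2; vanishes at y ∈ {-1}. (1, -1): f_x = 0, f = 0 — SINGULAR.
  x = 2: f_y(2, y) = 2*y + 4; vanishes at y ∈ {-2}. (2, -2): f_x = -1 ≠ 0.
  x = 3: f_y(3, y) = 2*y + 10; no integer root y with |y| ≤ 4.
  x = 4: f_y(4, y) = 2*y + 20; no integer root y with |y| ≤ 4.
Only singular point on the grid: (1, -1).
Classify: substitute x = 1 + u, y = -1 + v and expand: f = u**3 + 2*u**2*v + v**2.
No constant or linear terms (consistent with a singular point). Quadratic part: v**2. Cubic part: u**3 + 2*u**2*v.
The quadratic part v**2 is a perfect square, so there is a single (double) tangent line v = 0, i.e. y = -1. Restricting the cubic part to that line (v = 0) leaves u**3 ≠ 0, so f is not divisible by v and the branch is v² ≈ -u**3 to lowest order — this is a cusp.
Classification: cusp.


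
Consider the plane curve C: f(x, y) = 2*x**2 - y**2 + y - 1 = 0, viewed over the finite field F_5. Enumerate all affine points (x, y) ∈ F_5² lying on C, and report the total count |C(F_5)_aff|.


Affine F_5-points: {(1, 3), (2, 2), (2, 4), (3, 2), (3, 4), (4, 3)}; count = 6.

For each of the 25 pairs (x, y) ∈ F_5², evaluate f(x, y) mod 5. Record the zeros.
  x = 0: [0↦4, 1↦4, 2↦2, 3↦3, 4↦2]  zeros at y ∈ ∅
  x = 1: [0↦1, 1↦1, 2↦4, 3↦0, 4↦4]  zeros at y ∈ {3}
  x = 2: [0↦2, 1↦2, 2↦0, 3↦1, 4↦0]  zeros at y ∈ {2, 4}
  x = 3: [0↦2, 1↦2, 2↦0, 3↦1, 4↦0]  zeros at y ∈ {2, 4}
  x = 4: [0↦1, 1↦1, 2↦4, 3↦0, 4↦4]  zeros at y ∈ {3}
Collecting zeros: affine points = {(1, 3), (2, 2), (2, 4), (3, 2), (3, 4), (4, 3)}.
Total count |C(F_5)_aff| = 6.


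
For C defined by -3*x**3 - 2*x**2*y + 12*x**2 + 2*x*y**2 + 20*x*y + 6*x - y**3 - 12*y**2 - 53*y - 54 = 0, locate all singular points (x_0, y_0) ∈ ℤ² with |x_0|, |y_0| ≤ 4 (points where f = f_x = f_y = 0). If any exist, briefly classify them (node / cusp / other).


Singular points: {(2, -3)}; classification: cusp.

Compute partial derivatives:
  f_x = -9*x**2 - 4*x*y + 24*x + 2*y**2 + 20*y + 6.
  f_y = -2*x**2 + 4*x*y + 20*x - 3*y**2 - 24*y - 53.
Scan x_0 ∈ {−4, ..., 4}. For each x_0, f_y(x_0, y) is a polynomial in y; find its integer roots y ∈ {−4, ..., 4}, then test f_x and f at those candidates.
  x = -4: f_y(-4, y) = -3*y**2 - 40*y - 165; no integer root y with |y| ≤ 4.
  x = -3: f_y(-3, y) = -3*y**2 - 36*y - 131; no integer root y with |y| ≤ 4.
  x = -2: f_y(-2, y) = -3*y**2 - 32*y - 101; no integer root y with |y| ≤ 4.
  x = -1: f_y(-1, y) = -3*y**2 - 28*y - 75; no integer root y with |y| ≤ 4.
  x = 0: f_y(0, y) = -3*y**2 - 24*y - 53; no integer root y with |y| ≤ 4.
  x = 1: f_y(1, y) = -3*y**2 - 20*y - 35; no integer root y with |y| ≤ 4.
  x = 2: f_y(2, y) = -3*y**2 - 16*y - 21; vanishes at y ∈ {-3}. (2, -3): f_x = 0, f = 0 — SINGULAR.
  x = 3: f_y(3, y) = -3*y**2 - 12*y - 11; no integer root y with |y| ≤ 4.
  x = 4: f_y(4, y) = -3*y**2 - 8*y - 5; vanishes at y ∈ {-1}. (4, -1): f_x = -44 ≠ 0.
Only singular point on the grid: (2, -3).
Classify: substitute x = 2 + u, y = -3 + v and expand: f = -3*u**3 - 2*u**2*v + 2*u*v**2 - v**3 + v**2.
No constant or linear terms (consistent with a singular point). Quadratic part: v**2. Cubic part: -3*u**3 - 2*u**2*v + 2*u*v**2 - v**3.
The quadratic part v**2 is a perfect square, so there is a single (double) tangent line v = 0, i.e. y = -3. Restricting the cubic part to that line (v = 0) leaves -3*u**3 ≠ 0, so f is not divisible by v and the branch is v² ≈ 3*u**3 to lowest order — this is a cusp.
Classification: cusp.


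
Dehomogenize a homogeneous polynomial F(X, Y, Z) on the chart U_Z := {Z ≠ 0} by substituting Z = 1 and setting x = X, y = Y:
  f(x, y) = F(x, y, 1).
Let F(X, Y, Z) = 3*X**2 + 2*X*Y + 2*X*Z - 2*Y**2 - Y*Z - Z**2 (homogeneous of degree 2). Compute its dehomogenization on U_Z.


f(x, y) = 3*x**2 + 2*x*y + 2*x - 2*y**2 - y - 1

On U_Z we set Z = 1. Each monomial c·X^i·Y^j·Z^k in F becomes c·x^i·y^j·1^k = c·x^i·y^j.
Substituting Z = 1: F(X, Y, 1) = 3*x**2 + 2*x*y + 2*x - 2*y**2 - y - 1.
Note: deg(f) ≤ deg(F) = 2; strict inequality happens when F is divisible by Z (lost terms).


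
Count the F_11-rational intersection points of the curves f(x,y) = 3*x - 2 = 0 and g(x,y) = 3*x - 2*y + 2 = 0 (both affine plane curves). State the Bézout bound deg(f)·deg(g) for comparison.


Common zeros: {(8, 2)}; count = 1; Bézout bound = 1.

deg(f) = 1, deg(g) = 1, so Bézout bound = 1.
Scan x ∈ F_11. For each x, list the y ∈ F_11 with f(x, y) ≡ 0 and those with g(x, y) ≡ 0 (mod 11); the common zeros in that column are the intersection.
  x = 0: f ≡ 0 at y ∈ ∅; g ≡ 0 at y ∈ {1}; common: ∅.
  x = 1: f ≡ 0 at y ∈ ∅; g ≡ 0 at y ∈ {8}; common: ∅.
  x = 2: f ≡ 0 at y ∈ ∅; g ≡ 0 at y ∈ {4}; common: ∅.
  x = 3: f ≡ 0 at y ∈ ∅; g ≡ 0 at y ∈ {0}; common: ∅.
  x = 4: f ≡ 0 at y ∈ ∅; g ≡ 0 at y ∈ {7}; common: ∅.
  x = 5: f ≡ 0 at y ∈ ∅; g ≡ 0 at y ∈ {3}; common: ∅.
  x = 6: f ≡ 0 at y ∈ ∅; g ≡ 0 at y ∈ {10}; common: ∅.
  x = 7: f ≡ 0 at y ∈ ∅; g ≡ 0 at y ∈ {6}; common: ∅.
  x = 8: f ≡ 0 at y ∈ {0, 1, 2, 3, 4, 5, 6, 7, 8, 9, 10}; g ≡ 0 at y ∈ {2}; common: {2}.
  x = 9: f ≡ 0 at y ∈ ∅; g ≡ 0 at y ∈ {9}; common: ∅.
  x = 10: f ≡ 0 at y ∈ ∅; g ≡ 0 at y ∈ {5}; common: ∅.
Collecting: common zeros = {(8, 2)}, so the count is 1.
Comparison with the Bézout bound: 1 ≤ 1 = deg(f)·deg(g), as expected for curves with no common component (the bound is attained).


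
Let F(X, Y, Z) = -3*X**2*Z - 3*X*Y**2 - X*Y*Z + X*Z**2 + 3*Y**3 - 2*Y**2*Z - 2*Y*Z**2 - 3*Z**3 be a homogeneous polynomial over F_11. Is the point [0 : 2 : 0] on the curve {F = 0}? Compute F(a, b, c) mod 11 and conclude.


F(0,2,0) ≡ 2 (mod 11); P is NOT on the curve.

Evaluate F(0, 2, 0) term-by-term (mod 11).
  -3*X**2*Z ↦ -3·0·1·0 = 0
  -3*X*Y**2 ↦ -3·0·4·1 = 0
  -X*Y*Z ↦ -1·0·2·0 = 0
  X*Z**2 ↦ 1·0·1·0 = 0
  3*Y**3 ↦ 3·1·8·1 = 24
  -2*Y**2*Z ↦ -2·1·4·0 = 0
  -2*Y*Z**2 ↦ -2·1·2·0 = 0
  -3*Z**3 ↦ -3·1·1·0 = 0
Sum: F(0, 2, 0) = (0) + (0) + (0) + (0) + (24) + (0) + (0) + (0) = 24.
Reducing mod 11: 24 ≡ 2 (mod 11).
Since F(a, b, c) ≡ 2 ≠ 0 (mod 11), P does NOT lie on the curve.


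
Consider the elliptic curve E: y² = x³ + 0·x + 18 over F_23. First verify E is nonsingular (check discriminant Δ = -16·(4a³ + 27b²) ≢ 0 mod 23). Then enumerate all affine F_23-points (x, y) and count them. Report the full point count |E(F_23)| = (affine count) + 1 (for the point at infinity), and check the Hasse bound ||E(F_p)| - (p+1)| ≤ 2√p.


Affine points = {(0, 8), (0, 15), (2, 7), (2, 16), (4, 6), (4, 17), (6, 2), (6, 21), (7, 4), (7, 19), (8, 1), (8, 22), (10, 11), (10, 12), (14, 5), (14, 18), (15, 9), (15, 14), (17, 3), (17, 20), (18, 10), (18, 13), (19, 0)}; affine count = 23; |E(F_23)| = 24.

Discriminant check: Δ ∝ 4a³ + 27b² = 4·0³ + 27·18² = 4·0 + 27·324 ≡ 8 (mod 23). Nonzero ⇒ E is nonsingular.
For each x ∈ F_23, compute rhs = x³ + 0·x + 18 mod 23, then count y ∈ F_23 with y² ≡ rhs.
  x = 0: rhs = 18, matching y values: 8, 15 (2 points).
  x = 1: rhs = 19, matching y values: none (0 points).
  x = 2: rhs = 3, matching y values: 7, 16 (2 points).
  x = 3: rhs = 22, matching y values: none (0 points).
  x = 4: rhs = 13, matching y values: 6, 17 (2 points).
  x = 5: rhs = 5, matching y values: none (0 points).
  x = 6: rhs = 4, matching y values: 2, 21 (2 points).
  x = 7: rhs = 16, matching y values: 4, 19 (2 points).
  x = 8: rhs = 1, matching y values: 1, 22 (2 points).
  x = 9: rhs = 11, matching y values: none (0 points).
  x = 10: rhs = 6, matching y values: 11, 12 (2 points).
  x = 11: rhs = 15, matching y values: none (0 points).
  x = 12: rhs = 21, matching y values: none (0 points).
  x = 13: rhs = 7, matching y values: none (0 points).
  x = 14: rhs = 2, matching y values: 5, 18 (2 points).
  x = 15: rhs = 12, matching y values: 9, 14 (2 points).
  x = 16: rhs = 20, matching y values: none (0 points).
  x = 17: rhs = 9, matching y values: 3, 20 (2 points).
  x = 18: rhs = 8, matching y values: 10, 13 (2 points).
  x = 19: rhs = 0, matching y values: 0 (1 points).
  x = 20: rhs = 14, matching y values: none (0 points).
  x = 21: rhs = 10, matching y values: none (0 points).
  x = 22: rhs = 17, matching y values: none (0 points).
Total affine count: 23.
Full point count |E(F_23)| = 23 + 1 = 24.
Hasse bound: |24 − (23+1)| = |0| = 0 ≤ 2√23 ≈ 9.5917 ✓.


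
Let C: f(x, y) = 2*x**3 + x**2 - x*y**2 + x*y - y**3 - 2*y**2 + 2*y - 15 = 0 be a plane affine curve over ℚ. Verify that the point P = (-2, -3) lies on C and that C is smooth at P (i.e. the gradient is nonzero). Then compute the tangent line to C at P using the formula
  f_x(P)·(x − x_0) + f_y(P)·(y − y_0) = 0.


Tangent line at P: 8*x - 27*y - 65 = 0.

Step 1: f(-2, -3) = 0, so P lies on C.
Step 2: partial derivatives
  f_x(x, y) = 6*x**2 + 2*x - y**2 + y, f_y(x, y) = -2*x*y + x - 3*y**2 - 4*y + 2.
  f_x(P) = 8, f_y(P) = -27 (gradient nonzero, so P is smooth).
Step 3: tangent line at P: 8·(x − -2) + -27·(y − -3) = 0.
Expanding: 8*x - 27*y - 65 = 0.


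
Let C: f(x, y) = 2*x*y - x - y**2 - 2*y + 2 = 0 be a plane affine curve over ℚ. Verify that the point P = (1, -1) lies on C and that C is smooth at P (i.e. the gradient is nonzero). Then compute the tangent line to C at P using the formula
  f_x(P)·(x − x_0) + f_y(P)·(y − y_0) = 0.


Tangent line at P: -3*x + 2*y + 5 = 0.

Step 1: f(1, -1) = 0, so P lies on C.
Step 2: partial derivatives
  f_x(x, y) = 2*y - 1, f_y(x, y) = 2*x - 2*y - 2.
  f_x(P) = -3, f_y(P) = 2 (gradient nonzero, so P is smooth).
Step 3: tangent line at P: -3·(x − 1) + 2·(y − -1) = 0.
Expanding: -3*x + 2*y + 5 = 0.


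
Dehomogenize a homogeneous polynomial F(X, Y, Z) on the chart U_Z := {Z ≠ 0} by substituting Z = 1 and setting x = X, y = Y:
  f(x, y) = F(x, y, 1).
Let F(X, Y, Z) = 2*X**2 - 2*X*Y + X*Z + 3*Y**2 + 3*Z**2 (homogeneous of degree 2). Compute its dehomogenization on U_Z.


f(x, y) = 2*x**2 - 2*x*y + x + 3*y**2 + 3

On U_Z we set Z = 1. Each monomial c·X^i·Y^j·Z^k in F becomes c·x^i·y^j·1^k = c·x^i·y^j.
Substituting Z = 1: F(X, Y, 1) = 2*x**2 - 2*x*y + x + 3*y**2 + 3.
Note: deg(f) ≤ deg(F) = 2; strict inequality happens when F is divisible by Z (lost terms).


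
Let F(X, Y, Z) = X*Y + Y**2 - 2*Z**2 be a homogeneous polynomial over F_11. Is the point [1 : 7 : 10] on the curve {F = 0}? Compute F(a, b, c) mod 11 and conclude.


F(1,7,10) ≡ 10 (mod 11); P is NOT on the curve.

Evaluate F(1, 7, 10) term-by-term (mod 11).
  X*Y ↦ 1·1·7·1 = 7
  Y**2 ↦ 1·1·49·1 = 49
  -2*Z**2 ↦ -2·1·1·100 = -200
Sum: F(1, 7, 10) = (7) + (49) + (-200) = -144.
Reducing mod 11: -144 ≡ 10 (mod 11).
Since F(a, b, c) ≡ 10 ≠ 0 (mod 11), P does NOT lie on the curve.


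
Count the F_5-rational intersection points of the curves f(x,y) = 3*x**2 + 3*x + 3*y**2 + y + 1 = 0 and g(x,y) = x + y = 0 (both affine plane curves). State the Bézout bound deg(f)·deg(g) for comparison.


Common zeros: {(4, 1)}; count = 1; Bézout bound = 2.

deg(f) = 2, deg(g) = 1, so Bézout bound = 2.
Scan x ∈ F_5. For each x, list the y ∈ F_5 with f(x, y) ≡ 0 and those with g(x, y) ≡ 0 (mod 5); the common zeros in that column are the intersection.
  x = 0: f ≡ 0 at y ∈ {1, 2}; g ≡ 0 at y ∈ {0}; common: ∅.
  x = 1: f ≡ 0 at y ∈ ∅; g ≡ 0 at y ∈ {4}; common: ∅.
  x = 2: f ≡ 0 at y ∈ ∅; g ≡ 0 at y ∈ {3}; common: ∅.
  x = 3: f ≡ 0 at y ∈ ∅; g ≡ 0 at y ∈ {2}; common: ∅.
  x = 4: f ≡ 0 at y ∈ {1, 2}; g ≡ 0 at y ∈ {1}; common: {1}.
Collecting: common zeros = {(4, 1)}, so the count is 1.
Comparison with the Bézout bound: 1 ≤ 2 = deg(f)·deg(g), as expected for curves with no common component (the affine F_5-count falls short of the bound because intersections may lie at infinity, over extension fields, or carry multiplicity).


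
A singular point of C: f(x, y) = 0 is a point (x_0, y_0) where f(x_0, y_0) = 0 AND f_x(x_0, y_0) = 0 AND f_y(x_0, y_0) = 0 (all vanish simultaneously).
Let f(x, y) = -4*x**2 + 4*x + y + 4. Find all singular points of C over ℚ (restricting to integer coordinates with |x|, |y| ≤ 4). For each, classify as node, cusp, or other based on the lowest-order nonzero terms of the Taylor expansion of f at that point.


No singular points in the scanned grid; C is smooth there.

Compute partial derivatives:
  f_x = 4 - 8*x.
  f_y = 1.
f_y = 1 is a nonzero constant, so f_y never vanishes: no point (x, y) can satisfy f = f_x = f_y = 0. In particular no (x, y) ∈ {−4, ..., 4}² is singular; the curve is smooth.


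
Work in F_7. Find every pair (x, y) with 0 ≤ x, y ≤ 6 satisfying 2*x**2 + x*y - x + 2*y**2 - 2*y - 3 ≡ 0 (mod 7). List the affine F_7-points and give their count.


Affine F_7-points: {(0, 4), (2, 3), (2, 4), (4, 3), (5, 0), (5, 2), (6, 0), (6, 5)}; count = 8.

For each of the 49 pairs (x, y) ∈ F_7², evaluate f(x, y) mod 7. Record the zeros.
  x = 0: [0↦4, 1↦4, 2↦1, 3↦2, 4↦0, 5↦2, 6↦1]  zeros at y ∈ {4}
  x = 1: [0↦5, 1↦6, 2↦4, 3↦6, 4↦5, 5↦1, 6↦1]  zeros at y ∈ ∅
  x = 2: [0↦3, 1↦5, 2↦4, 3↦0, 4↦0, 5↦4, 6↦5]  zeros at y ∈ {3, 4}
  x = 3: [0↦5, 1↦1, 2↦1, 3↦5, 4↦6, 5↦4, 6↦6]  zeros at y ∈ ∅
  x = 4: [0↦4, 1↦1, 2↦2, 3↦0, 4↦2, 5↦1, 6↦4]  zeros at y ∈ {3}
  x = 5: [0↦0, 1↦5, 2↦0, 3↦6, 4↦2, 5↦2, 6↦6]  zeros at y ∈ {0, 2}
  x = 6: [0↦0, 1↦6, 2↦2, 3↦2, 4↦6, 5↦0, 6↦5]  zeros at y ∈ {0, 5}
Collecting zeros: affine points = {(0, 4), (2, 3), (2, 4), (4, 3), (5, 0), (5, 2), (6, 0), (6, 5)}.
Total count |C(F_7)_aff| = 8.


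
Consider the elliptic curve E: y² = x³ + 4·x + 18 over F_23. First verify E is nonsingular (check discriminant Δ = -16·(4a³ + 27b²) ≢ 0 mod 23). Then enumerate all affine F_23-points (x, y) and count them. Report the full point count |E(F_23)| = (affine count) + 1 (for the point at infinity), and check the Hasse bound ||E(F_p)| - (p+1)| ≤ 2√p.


Affine points = {(0, 8), (0, 15), (1, 0), (4, 11), (4, 12), (5, 5), (5, 18), (9, 1), (9, 22), (10, 0), (11, 6), (11, 17), (12, 0), (13, 6), (13, 17), (14, 9), (14, 14), (15, 7), (15, 16), (17, 10), (17, 13), (20, 5), (20, 18), (21, 5), (21, 18), (22, 6), (22, 17)}; affine count = 27; |E(F_23)| = 28.

Discriminant check: Δ ∝ 4a³ + 27b² = 4·4³ + 27·18² = 4·64 + 27·324 ≡ 11 (mod 23). Nonzero ⇒ E is nonsingular.
For each x ∈ F_23, compute rhs = x³ + 4·x + 18 mod 23, then count y ∈ F_23 with y² ≡ rhs.
  x = 0: rhs = 18, matching y values: 8, 15 (2 points).
  x = 1: rhs = 0, matching y values: 0 (1 points).
  x = 2: rhs = 11, matching y values: none (0 points).
  x = 3: rhs = 11, matching y values: none (0 points).
  x = 4: rhs = 6, matching y values: 11, 12 (2 points).
  x = 5: rhs = 2, matching y values: 5, 18 (2 points).
  x = 6: rhs = 5, matching y values: none (0 points).
  x = 7: rhs = 21, matching y values: none (0 points).
  x = 8: rhs = 10, matching y values: none (0 points).
  x = 9: rhs = 1, matching y values: 1, 22 (2 points).
  x = 10: rhs = 0, matching y values: 0 (1 points).
  x = 11: rhs = 13, matching y values: 6, 17 (2 points).
  x = 12: rhs = 0, matching y values: 0 (1 points).
  x = 13: rhs = 13, matching y values: 6, 17 (2 points).
  x = 14: rhs = 12, matching y values: 9, 14 (2 points).
  x = 15: rhs = 3, matching y values: 7, 16 (2 points).
  x = 16: rhs = 15, matching y values: none (0 points).
  x = 17: rhs = 8, matching y values: 10, 13 (2 points).
  x = 18: rhs = 11, matching y values: none (0 points).
  x = 19: rhs = 7, matching y values: none (0 points).
  x = 20: rhs = 2, matching y values: 5, 18 (2 points).
  x = 21: rhs = 2, matching y values: 5, 18 (2 points).
  x = 22: rhs = 13, matching y values: 6, 17 (2 points).
Total affine count: 27.
Full point count |E(F_23)| = 27 + 1 = 28.
Hasse bound: |28 − (23+1)| = |4| = 4 ≤ 2√23 ≈ 9.5917 ✓.


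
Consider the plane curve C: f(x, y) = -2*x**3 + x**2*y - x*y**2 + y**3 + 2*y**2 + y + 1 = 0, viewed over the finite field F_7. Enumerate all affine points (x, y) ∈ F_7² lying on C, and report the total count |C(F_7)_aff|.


Affine F_7-points: {(0, 3), (2, 6), (3, 4), (4, 6), (6, 3)}; count = 5.

For each of the 49 pairs (x, y) ∈ F_7², evaluate f(x, y) mod 7. Record the zeros.
  x = 0: [0↦1, 1↦5, 2↦5, 3↦0, 4↦3, 5↦6, 6↦1]  zeros at y ∈ {3}
  x = 1: [0↦6, 1↦3, 2↦1, 3↦6, 4↦3, 5↦5, 6↦4]  zeros at y ∈ ∅
  x = 2: [0↦6, 1↦5, 2↦3, 3↦6, 4↦6, 5↦2, 6↦0]  zeros at y ∈ {6}
  x = 3: [0↦3, 1↦6, 2↦6, 3↦2, 4↦0, 5↦6, 6↦5]  zeros at y ∈ {4}
  x = 4: [0↦6, 1↦1, 2↦5, 3↦3, 4↦1, 5↦5, 6↦0]  zeros at y ∈ {6}
  x = 5: [0↦3, 1↦6, 2↦2, 3↦4, 4↦4, 5↦1, 6↦1]  zeros at y ∈ ∅
  x = 6: [0↦3, 1↦2, 2↦6, 3↦0, 4↦4, 5↦3, 6↦3]  zeros at y ∈ {3}
Collecting zeros: affine points = {(0, 3), (2, 6), (3, 4), (4, 6), (6, 3)}.
Total count |C(F_7)_aff| = 5.


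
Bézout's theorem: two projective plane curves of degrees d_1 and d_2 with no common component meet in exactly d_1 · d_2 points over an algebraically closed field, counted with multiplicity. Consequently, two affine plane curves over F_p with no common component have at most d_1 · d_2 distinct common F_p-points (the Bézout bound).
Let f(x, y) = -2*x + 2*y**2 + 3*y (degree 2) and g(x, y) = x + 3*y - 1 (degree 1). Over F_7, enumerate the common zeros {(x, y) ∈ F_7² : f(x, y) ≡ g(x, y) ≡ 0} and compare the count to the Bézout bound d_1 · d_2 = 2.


Common zeros: ∅; count = 0; Bézout bound = 2.

deg(f) = 2, deg(g) = 1, so Bézout bound = 2.
Scan x ∈ F_7. For each x, list the y ∈ F_7 with f(x, y) ≡ 0 and those with g(x, y) ≡ 0 (mod 7); the common zeros in that column are the intersection.
  x = 0: f ≡ 0 at y ∈ {0, 2}; g ≡ 0 at y ∈ {5}; common: ∅.
  x = 1: f ≡ 0 at y ∈ {4, 5}; g ≡ 0 at y ∈ {0}; common: ∅.
  x = 2: f ≡ 0 at y ∈ ∅; g ≡ 0 at y ∈ {2}; common: ∅.
  x = 3: f ≡ 0 at y ∈ {3, 6}; g ≡ 0 at y ∈ {4}; common: ∅.
  x = 4: f ≡ 0 at y ∈ ∅; g ≡ 0 at y ∈ {6}; common: ∅.
  x = 5: f ≡ 0 at y ∈ ∅; g ≡ 0 at y ∈ {1}; common: ∅.
  x = 6: f ≡ 0 at y ∈ {1}; g ≡ 0 at y ∈ {3}; common: ∅.
Collecting: common zeros = ∅, so the count is 0.
Comparison with the Bézout bound: 0 ≤ 2 = deg(f)·deg(g), as expected for curves with no common component (the affine F_7-count falls short of the bound because intersections may lie at infinity, over extension fields, or carry multiplicity).


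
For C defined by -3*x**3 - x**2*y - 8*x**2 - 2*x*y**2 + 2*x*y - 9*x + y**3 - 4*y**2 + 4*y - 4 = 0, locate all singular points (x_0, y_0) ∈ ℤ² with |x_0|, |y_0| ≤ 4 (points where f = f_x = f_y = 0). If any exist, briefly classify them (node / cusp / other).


Singular points: {(-1, 1)}; classification: cusp.

Compute partial derivatives:
  f_x = -9*x**2 - 2*x*y - 16*x - 2*y**2 + 2*y - 9.
  f_y = -x**2 - 4*x*y + 2*x + 3*y**2 - 8*y + 4.
Scan x_0 ∈ {−4, ..., 4}. For each x_0, f_y(x_0, y) is a polynomial in y; find its integer roots y ∈ {−4, ..., 4}, then test f_x and f at those candidates.
  x = -4: f_y(-4, y) = 3*y**2 + 8*y - 20; no integer root y with |y| ≤ 4.
  x = -3: f_y(-3, y) = 3*y**2 + 4*y - 11; no integer root y with |y| ≤ 4.
  x = -2: f_y(-2, y) = 3*y**2 - 4; no integer root y with |y| ≤ 4.
  x = -1: f_y(-1, y) = 3*y**2 - 4*y + 1; vanishes at y ∈ {1}. (-1, 1): f_x = 0, f = 0 — SINGULAR.
  x = 0: f_y(0, y) = 3*y**2 - 8*y + 4; vanishes at y ∈ {2}. (0, 2): f_x = -13 ≠ 0.
  x = 1: f_y(1, y) = 3*y**2 - 12*y + 5; no integer root y with |y| ≤ 4.
  x = 2: f_y(2, y) = 3*y**2 - 16*y + 4; no integer root y with |y| ≤ 4.
  x = 3: f_y(3, y) = 3*y**2 - 20*y + 1; no integer root y with |y| ≤ 4.
  x = 4: f_y(4, y) = 3*y**2 - 24*y - 4; no integer root y with |y| ≤ 4.
Only singular point on the grid: (-1, 1).
Classify: substitute x = -1 + u, y = 1 + v and expand: f = -3*u**3 - u**2*v - 2*u*v**2 + v**3 + v**2.
No constant or linear terms (consistent with a singular point). Quadratic part: v**2. Cubic part: -3*u**3 - u**2*v - 2*u*v**2 + v**3.
The quadratic part v**2 is a perfect square, so there is a single (double) tangent line v = 0, i.e. y = 1. Restricting the cubic part to that line (v = 0) leaves -3*u**3 ≠ 0, so f is not divisible by v and the branch is v² ≈ 3*u**3 to lowest order — this is a cusp.
Classification: cusp.
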